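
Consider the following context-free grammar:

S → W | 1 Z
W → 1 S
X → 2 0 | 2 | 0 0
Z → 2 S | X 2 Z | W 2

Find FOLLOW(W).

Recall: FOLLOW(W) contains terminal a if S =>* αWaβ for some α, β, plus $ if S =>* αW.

We compute FOLLOW(W) using the standard algorithm.
FOLLOW(S) starts with {$}.
FIRST(S) = {1}
FIRST(W) = {1}
FIRST(X) = {0, 2}
FIRST(Z) = {0, 1, 2}
FOLLOW(S) = {$, 2}
FOLLOW(W) = {$, 2}
FOLLOW(X) = {2}
FOLLOW(Z) = {$, 2}
Therefore, FOLLOW(W) = {$, 2}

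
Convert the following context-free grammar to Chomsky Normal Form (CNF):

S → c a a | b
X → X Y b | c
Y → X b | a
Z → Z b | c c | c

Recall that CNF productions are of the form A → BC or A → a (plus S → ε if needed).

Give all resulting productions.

TC → c; TA → a; S → b; TB → b; X → c; Y → a; Z → c; S → TC X0; X0 → TA TA; X → X X1; X1 → Y TB; Y → X TB; Z → Z TB; Z → TC TC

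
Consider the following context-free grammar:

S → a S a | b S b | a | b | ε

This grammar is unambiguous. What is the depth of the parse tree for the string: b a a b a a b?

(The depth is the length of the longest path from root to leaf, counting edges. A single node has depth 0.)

4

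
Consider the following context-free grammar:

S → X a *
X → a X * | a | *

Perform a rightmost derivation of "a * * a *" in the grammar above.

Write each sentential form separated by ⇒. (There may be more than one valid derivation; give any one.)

S ⇒ X a * ⇒ a X * a * ⇒ a * * a *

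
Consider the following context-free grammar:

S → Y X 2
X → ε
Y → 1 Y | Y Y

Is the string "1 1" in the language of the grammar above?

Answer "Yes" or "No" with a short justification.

No - no valid derivation exists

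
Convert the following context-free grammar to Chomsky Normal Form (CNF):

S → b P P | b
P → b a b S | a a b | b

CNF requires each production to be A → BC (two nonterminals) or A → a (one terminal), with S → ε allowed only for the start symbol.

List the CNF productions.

TB → b; S → b; TA → a; P → b; S → TB X0; X0 → P P; P → TB X1; X1 → TA X2; X2 → TB S; P → TA X3; X3 → TA TB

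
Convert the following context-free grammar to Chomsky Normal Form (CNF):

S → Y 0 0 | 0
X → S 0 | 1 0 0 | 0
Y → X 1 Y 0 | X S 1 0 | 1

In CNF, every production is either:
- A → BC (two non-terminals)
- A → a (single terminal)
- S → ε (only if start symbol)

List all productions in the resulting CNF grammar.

T0 → 0; S → 0; T1 → 1; X → 0; Y → 1; S → Y X0; X0 → T0 T0; X → S T0; X → T1 X1; X1 → T0 T0; Y → X X2; X2 → T1 X3; X3 → Y T0; Y → X X4; X4 → S X5; X5 → T1 T0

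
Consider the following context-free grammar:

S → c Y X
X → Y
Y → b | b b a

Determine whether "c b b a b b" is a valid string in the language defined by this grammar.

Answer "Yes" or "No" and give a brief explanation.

No - no valid derivation exists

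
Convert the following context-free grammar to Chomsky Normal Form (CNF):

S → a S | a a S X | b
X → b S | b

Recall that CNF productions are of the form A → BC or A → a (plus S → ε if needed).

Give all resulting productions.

TA → a; S → b; TB → b; X → b; S → TA S; S → TA X0; X0 → TA X1; X1 → S X; X → TB S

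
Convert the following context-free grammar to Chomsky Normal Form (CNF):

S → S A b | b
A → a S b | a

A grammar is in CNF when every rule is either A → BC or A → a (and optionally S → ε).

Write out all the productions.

TB → b; S → b; TA → a; A → a; S → S X0; X0 → A TB; A → TA X1; X1 → S TB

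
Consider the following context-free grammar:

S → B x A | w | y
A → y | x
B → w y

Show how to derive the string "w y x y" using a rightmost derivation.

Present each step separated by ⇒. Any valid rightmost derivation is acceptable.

S ⇒ B x A ⇒ B x y ⇒ w y x y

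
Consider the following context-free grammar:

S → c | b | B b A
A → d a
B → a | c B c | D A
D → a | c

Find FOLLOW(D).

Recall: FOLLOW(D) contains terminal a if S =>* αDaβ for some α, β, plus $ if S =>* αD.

We compute FOLLOW(D) using the standard algorithm.
FOLLOW(S) starts with {$}.
FIRST(A) = {d}
FIRST(B) = {a, c}
FIRST(D) = {a, c}
FIRST(S) = {a, b, c}
FOLLOW(A) = {$, b, c}
FOLLOW(B) = {b, c}
FOLLOW(D) = {d}
FOLLOW(S) = {$}
Therefore, FOLLOW(D) = {d}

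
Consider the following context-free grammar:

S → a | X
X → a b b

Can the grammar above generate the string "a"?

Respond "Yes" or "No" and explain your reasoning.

Yes - a valid derivation exists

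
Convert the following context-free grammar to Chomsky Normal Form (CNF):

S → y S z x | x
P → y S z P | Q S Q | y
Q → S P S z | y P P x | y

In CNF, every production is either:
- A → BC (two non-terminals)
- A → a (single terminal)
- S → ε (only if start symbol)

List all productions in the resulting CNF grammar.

TY → y; TZ → z; TX → x; S → x; P → y; Q → y; S → TY X0; X0 → S X1; X1 → TZ TX; P → TY X2; X2 → S X3; X3 → TZ P; P → Q X4; X4 → S Q; Q → S X5; X5 → P X6; X6 → S TZ; Q → TY X7; X7 → P X8; X8 → P TX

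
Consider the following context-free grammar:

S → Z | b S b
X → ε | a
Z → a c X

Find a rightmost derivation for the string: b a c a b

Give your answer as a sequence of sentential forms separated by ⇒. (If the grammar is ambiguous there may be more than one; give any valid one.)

S ⇒ b S b ⇒ b Z b ⇒ b a c X b ⇒ b a c a b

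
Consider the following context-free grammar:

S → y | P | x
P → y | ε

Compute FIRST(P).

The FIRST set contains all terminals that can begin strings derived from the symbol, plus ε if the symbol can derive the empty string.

We compute FIRST(P) using the standard algorithm.
FIRST(P) = {y, ε}
FIRST(S) = {x, y, ε}
Therefore, FIRST(P) = {y, ε}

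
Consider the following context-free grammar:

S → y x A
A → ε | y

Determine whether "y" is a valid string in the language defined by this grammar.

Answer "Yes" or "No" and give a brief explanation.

No - no valid derivation exists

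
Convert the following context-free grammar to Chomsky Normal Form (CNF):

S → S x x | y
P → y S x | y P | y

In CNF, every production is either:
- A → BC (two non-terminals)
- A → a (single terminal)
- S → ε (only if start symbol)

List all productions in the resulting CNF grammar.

TX → x; S → y; TY → y; P → y; S → S X0; X0 → TX TX; P → TY X1; X1 → S TX; P → TY P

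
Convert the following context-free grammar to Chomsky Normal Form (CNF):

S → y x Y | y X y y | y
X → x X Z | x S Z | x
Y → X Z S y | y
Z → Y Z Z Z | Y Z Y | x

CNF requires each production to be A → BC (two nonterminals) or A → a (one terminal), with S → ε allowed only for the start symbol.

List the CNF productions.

TY → y; TX → x; S → y; X → x; Y → y; Z → x; S → TY X0; X0 → TX Y; S → TY X1; X1 → X X2; X2 → TY TY; X → TX X3; X3 → X Z; X → TX X4; X4 → S Z; Y → X X5; X5 → Z X6; X6 → S TY; Z → Y X7; X7 → Z X8; X8 → Z Z; Z → Y X9; X9 → Z Y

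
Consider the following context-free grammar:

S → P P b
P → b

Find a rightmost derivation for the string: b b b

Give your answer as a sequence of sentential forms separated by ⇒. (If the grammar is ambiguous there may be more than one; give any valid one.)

S ⇒ P P b ⇒ P b b ⇒ b b b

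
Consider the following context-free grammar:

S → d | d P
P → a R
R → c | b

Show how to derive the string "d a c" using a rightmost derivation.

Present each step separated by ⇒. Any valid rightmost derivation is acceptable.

S ⇒ d P ⇒ d a R ⇒ d a c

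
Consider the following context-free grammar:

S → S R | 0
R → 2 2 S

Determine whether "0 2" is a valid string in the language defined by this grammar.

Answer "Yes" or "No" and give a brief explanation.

No - no valid derivation exists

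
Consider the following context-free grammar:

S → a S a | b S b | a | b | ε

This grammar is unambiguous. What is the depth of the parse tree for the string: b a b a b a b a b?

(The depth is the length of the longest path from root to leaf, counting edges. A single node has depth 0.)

5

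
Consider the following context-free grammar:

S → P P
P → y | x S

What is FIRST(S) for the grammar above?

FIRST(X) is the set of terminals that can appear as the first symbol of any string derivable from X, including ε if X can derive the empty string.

We compute FIRST(S) using the standard algorithm.
FIRST(P) = {x, y}
FIRST(S) = {x, y}
Therefore, FIRST(S) = {x, y}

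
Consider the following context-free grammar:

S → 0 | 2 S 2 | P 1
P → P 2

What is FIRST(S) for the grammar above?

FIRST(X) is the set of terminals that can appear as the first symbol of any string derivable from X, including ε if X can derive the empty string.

We compute FIRST(S) using the standard algorithm.
FIRST(P) = {}
FIRST(S) = {0, 2}
Therefore, FIRST(S) = {0, 2}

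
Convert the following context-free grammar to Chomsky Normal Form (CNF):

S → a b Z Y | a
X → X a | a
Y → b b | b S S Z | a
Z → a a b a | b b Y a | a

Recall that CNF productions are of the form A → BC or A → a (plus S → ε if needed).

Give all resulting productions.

TA → a; TB → b; S → a; X → a; Y → a; Z → a; S → TA X0; X0 → TB X1; X1 → Z Y; X → X TA; Y → TB TB; Y → TB X2; X2 → S X3; X3 → S Z; Z → TA X4; X4 → TA X5; X5 → TB TA; Z → TB X6; X6 → TB X7; X7 → Y TA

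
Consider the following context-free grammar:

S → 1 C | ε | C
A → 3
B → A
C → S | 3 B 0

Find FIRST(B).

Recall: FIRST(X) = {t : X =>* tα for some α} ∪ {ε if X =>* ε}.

We compute FIRST(B) using the standard algorithm.
FIRST(A) = {3}
FIRST(B) = {3}
FIRST(C) = {1, 3, ε}
FIRST(S) = {1, 3, ε}
Therefore, FIRST(B) = {3}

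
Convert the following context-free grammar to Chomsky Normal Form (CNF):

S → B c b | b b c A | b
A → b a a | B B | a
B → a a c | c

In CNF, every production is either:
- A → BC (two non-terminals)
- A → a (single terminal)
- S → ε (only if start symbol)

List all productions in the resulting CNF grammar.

TC → c; TB → b; S → b; TA → a; A → a; B → c; S → B X0; X0 → TC TB; S → TB X1; X1 → TB X2; X2 → TC A; A → TB X3; X3 → TA TA; A → B B; B → TA X4; X4 → TA TC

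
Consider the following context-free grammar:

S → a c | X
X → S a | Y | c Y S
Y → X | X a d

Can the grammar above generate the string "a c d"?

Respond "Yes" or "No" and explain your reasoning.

No - no valid derivation exists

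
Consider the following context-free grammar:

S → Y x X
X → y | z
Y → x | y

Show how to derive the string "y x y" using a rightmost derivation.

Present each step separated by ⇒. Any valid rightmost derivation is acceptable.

S ⇒ Y x X ⇒ Y x y ⇒ y x y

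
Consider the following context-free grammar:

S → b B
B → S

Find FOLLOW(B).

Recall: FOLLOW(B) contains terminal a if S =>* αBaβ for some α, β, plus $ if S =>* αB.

We compute FOLLOW(B) using the standard algorithm.
FOLLOW(S) starts with {$}.
FIRST(B) = {b}
FIRST(S) = {b}
FOLLOW(B) = {$}
FOLLOW(S) = {$}
Therefore, FOLLOW(B) = {$}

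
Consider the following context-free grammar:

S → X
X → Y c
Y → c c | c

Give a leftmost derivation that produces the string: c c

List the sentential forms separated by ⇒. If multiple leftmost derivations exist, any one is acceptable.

S ⇒ X ⇒ Y c ⇒ c c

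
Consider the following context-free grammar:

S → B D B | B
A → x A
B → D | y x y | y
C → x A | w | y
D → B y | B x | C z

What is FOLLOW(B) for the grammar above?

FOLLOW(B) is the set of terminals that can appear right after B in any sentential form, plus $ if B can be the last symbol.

We compute FOLLOW(B) using the standard algorithm.
FOLLOW(S) starts with {$}.
FIRST(A) = {x}
FIRST(B) = {w, x, y}
FIRST(C) = {w, x, y}
FIRST(D) = {w, x, y}
FIRST(S) = {w, x, y}
FOLLOW(A) = {z}
FOLLOW(B) = {$, w, x, y}
FOLLOW(C) = {z}
FOLLOW(D) = {$, w, x, y}
FOLLOW(S) = {$}
Therefore, FOLLOW(B) = {$, w, x, y}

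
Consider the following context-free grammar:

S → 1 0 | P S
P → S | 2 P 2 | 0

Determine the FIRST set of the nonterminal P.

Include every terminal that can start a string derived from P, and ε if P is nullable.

We compute FIRST(P) using the standard algorithm.
FIRST(P) = {0, 1, 2}
FIRST(S) = {0, 1, 2}
Therefore, FIRST(P) = {0, 1, 2}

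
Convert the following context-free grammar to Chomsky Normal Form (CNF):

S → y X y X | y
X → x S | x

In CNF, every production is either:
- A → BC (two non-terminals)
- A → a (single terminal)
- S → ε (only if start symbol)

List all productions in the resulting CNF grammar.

TY → y; S → y; TX → x; X → x; S → TY X0; X0 → X X1; X1 → TY X; X → TX S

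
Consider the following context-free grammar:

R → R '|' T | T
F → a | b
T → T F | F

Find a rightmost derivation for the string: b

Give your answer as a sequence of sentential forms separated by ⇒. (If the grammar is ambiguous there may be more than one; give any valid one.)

R ⇒ T ⇒ F ⇒ b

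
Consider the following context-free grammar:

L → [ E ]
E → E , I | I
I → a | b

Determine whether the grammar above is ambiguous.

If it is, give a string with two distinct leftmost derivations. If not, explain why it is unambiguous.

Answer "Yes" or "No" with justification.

No - the grammar is unambiguous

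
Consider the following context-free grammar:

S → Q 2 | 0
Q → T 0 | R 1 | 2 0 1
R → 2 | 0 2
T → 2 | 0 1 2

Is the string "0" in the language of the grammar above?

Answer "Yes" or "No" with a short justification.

Yes - a valid derivation exists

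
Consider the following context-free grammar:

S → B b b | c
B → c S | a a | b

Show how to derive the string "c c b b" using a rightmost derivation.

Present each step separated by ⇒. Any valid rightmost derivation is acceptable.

S ⇒ B b b ⇒ c S b b ⇒ c c b b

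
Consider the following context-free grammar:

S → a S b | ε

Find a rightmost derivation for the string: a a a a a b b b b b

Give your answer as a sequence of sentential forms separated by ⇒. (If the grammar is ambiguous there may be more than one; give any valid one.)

S ⇒ a S b ⇒ a a S b b ⇒ a a a S b b b ⇒ a a a a S b b b b ⇒ a a a a a S b b b b b ⇒ a a a a a b b b b b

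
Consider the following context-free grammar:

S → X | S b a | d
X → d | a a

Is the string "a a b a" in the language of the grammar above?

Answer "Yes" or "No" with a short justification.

Yes - a valid derivation exists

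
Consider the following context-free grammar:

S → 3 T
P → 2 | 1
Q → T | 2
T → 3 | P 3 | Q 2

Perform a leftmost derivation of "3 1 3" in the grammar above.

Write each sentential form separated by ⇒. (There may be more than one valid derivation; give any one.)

S ⇒ 3 T ⇒ 3 P 3 ⇒ 3 1 3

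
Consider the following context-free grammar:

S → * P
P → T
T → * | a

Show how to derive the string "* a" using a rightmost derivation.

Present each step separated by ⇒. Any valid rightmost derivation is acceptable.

S ⇒ * P ⇒ * T ⇒ * a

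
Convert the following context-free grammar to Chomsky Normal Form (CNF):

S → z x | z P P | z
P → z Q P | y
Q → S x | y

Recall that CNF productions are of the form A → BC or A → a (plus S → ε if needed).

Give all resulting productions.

TZ → z; TX → x; S → z; P → y; Q → y; S → TZ TX; S → TZ X0; X0 → P P; P → TZ X1; X1 → Q P; Q → S TX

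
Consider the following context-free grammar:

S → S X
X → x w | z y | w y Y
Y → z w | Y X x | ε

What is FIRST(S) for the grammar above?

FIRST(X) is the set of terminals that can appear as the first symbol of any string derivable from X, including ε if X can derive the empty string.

We compute FIRST(S) using the standard algorithm.
FIRST(S) = {}
FIRST(X) = {w, x, z}
FIRST(Y) = {w, x, z, ε}
Therefore, FIRST(S) = {}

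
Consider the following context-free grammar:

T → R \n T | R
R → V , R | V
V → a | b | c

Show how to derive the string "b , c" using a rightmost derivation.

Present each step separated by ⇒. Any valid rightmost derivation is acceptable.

T ⇒ R ⇒ V , R ⇒ V , V ⇒ V , c ⇒ b , c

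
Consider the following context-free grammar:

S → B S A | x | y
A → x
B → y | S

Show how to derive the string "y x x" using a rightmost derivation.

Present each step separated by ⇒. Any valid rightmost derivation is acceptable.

S ⇒ B S A ⇒ B S x ⇒ B x x ⇒ y x x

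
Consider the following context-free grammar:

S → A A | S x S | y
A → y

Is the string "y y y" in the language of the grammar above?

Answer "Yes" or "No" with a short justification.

No - no valid derivation exists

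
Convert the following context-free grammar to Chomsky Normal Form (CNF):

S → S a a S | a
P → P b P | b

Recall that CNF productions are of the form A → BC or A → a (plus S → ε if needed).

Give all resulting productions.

TA → a; S → a; TB → b; P → b; S → S X0; X0 → TA X1; X1 → TA S; P → P X2; X2 → TB P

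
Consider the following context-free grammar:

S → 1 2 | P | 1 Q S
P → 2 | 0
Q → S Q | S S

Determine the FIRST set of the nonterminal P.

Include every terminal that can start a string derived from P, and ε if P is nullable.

We compute FIRST(P) using the standard algorithm.
FIRST(P) = {0, 2}
FIRST(Q) = {0, 1, 2}
FIRST(S) = {0, 1, 2}
Therefore, FIRST(P) = {0, 2}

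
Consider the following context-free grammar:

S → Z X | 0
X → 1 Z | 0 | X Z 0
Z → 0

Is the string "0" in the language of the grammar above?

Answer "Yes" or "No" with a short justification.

Yes - a valid derivation exists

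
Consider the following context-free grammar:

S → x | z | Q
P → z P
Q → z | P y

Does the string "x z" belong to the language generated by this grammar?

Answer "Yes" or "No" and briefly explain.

No - no valid derivation exists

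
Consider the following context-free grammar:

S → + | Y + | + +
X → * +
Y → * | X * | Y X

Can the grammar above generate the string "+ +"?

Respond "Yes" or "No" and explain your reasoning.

Yes - a valid derivation exists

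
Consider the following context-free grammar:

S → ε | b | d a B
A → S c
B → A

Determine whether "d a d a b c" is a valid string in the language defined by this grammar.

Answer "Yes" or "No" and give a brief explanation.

No - no valid derivation exists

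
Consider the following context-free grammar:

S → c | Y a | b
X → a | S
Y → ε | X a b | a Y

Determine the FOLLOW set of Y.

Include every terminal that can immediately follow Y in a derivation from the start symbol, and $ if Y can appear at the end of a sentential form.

We compute FOLLOW(Y) using the standard algorithm.
FOLLOW(S) starts with {$}.
FIRST(S) = {a, b, c}
FIRST(X) = {a, b, c}
FIRST(Y) = {a, b, c, ε}
FOLLOW(S) = {$, a}
FOLLOW(X) = {a}
FOLLOW(Y) = {a}
Therefore, FOLLOW(Y) = {a}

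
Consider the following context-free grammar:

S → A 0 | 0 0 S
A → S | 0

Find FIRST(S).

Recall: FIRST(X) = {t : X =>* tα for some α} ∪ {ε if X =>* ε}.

We compute FIRST(S) using the standard algorithm.
FIRST(A) = {0}
FIRST(S) = {0}
Therefore, FIRST(S) = {0}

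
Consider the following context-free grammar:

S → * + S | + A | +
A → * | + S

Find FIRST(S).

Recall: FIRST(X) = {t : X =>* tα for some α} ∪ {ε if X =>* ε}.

We compute FIRST(S) using the standard algorithm.
FIRST(A) = {*, +}
FIRST(S) = {*, +}
Therefore, FIRST(S) = {*, +}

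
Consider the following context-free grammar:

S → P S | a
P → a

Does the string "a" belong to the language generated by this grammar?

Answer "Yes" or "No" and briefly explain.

Yes - a valid derivation exists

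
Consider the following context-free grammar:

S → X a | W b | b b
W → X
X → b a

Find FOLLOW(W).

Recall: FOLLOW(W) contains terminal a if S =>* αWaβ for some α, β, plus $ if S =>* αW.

We compute FOLLOW(W) using the standard algorithm.
FOLLOW(S) starts with {$}.
FIRST(S) = {b}
FIRST(W) = {b}
FIRST(X) = {b}
FOLLOW(S) = {$}
FOLLOW(W) = {b}
FOLLOW(X) = {a, b}
Therefore, FOLLOW(W) = {b}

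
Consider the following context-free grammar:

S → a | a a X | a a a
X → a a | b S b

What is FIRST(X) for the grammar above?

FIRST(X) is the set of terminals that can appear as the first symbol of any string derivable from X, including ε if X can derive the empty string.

We compute FIRST(X) using the standard algorithm.
FIRST(S) = {a}
FIRST(X) = {a, b}
Therefore, FIRST(X) = {a, b}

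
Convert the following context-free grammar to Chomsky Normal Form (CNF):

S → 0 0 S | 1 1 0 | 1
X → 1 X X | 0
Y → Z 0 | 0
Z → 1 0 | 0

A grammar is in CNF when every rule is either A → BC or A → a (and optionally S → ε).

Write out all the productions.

T0 → 0; T1 → 1; S → 1; X → 0; Y → 0; Z → 0; S → T0 X0; X0 → T0 S; S → T1 X1; X1 → T1 T0; X → T1 X2; X2 → X X; Y → Z T0; Z → T1 T0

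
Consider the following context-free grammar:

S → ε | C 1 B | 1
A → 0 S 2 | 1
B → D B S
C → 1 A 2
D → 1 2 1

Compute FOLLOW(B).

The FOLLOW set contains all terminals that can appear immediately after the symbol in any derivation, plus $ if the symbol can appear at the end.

We compute FOLLOW(B) using the standard algorithm.
FOLLOW(S) starts with {$}.
FIRST(A) = {0, 1}
FIRST(B) = {1}
FIRST(C) = {1}
FIRST(D) = {1}
FIRST(S) = {1, ε}
FOLLOW(A) = {2}
FOLLOW(B) = {$, 1, 2}
FOLLOW(C) = {1}
FOLLOW(D) = {1}
FOLLOW(S) = {$, 1, 2}
Therefore, FOLLOW(B) = {$, 1, 2}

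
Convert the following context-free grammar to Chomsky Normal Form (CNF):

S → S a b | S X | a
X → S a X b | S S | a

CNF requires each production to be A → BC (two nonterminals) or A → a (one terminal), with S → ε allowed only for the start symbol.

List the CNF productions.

TA → a; TB → b; S → a; X → a; S → S X0; X0 → TA TB; S → S X; X → S X1; X1 → TA X2; X2 → X TB; X → S S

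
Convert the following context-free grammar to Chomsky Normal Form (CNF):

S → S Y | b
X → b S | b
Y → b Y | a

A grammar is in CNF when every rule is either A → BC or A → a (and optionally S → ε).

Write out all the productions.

S → b; TB → b; X → b; Y → a; S → S Y; X → TB S; Y → TB Y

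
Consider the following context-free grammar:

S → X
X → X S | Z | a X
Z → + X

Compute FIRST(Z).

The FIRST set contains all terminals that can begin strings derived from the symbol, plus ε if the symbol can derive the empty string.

We compute FIRST(Z) using the standard algorithm.
FIRST(S) = {+, a}
FIRST(X) = {+, a}
FIRST(Z) = {+}
Therefore, FIRST(Z) = {+}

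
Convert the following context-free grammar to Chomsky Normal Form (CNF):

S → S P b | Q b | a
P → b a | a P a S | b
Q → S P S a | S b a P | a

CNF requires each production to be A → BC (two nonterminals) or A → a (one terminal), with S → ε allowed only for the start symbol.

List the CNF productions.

TB → b; S → a; TA → a; P → b; Q → a; S → S X0; X0 → P TB; S → Q TB; P → TB TA; P → TA X1; X1 → P X2; X2 → TA S; Q → S X3; X3 → P X4; X4 → S TA; Q → S X5; X5 → TB X6; X6 → TA P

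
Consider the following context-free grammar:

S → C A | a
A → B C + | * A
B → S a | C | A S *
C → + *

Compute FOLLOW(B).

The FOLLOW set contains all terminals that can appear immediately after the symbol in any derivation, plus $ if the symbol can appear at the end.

We compute FOLLOW(B) using the standard algorithm.
FOLLOW(S) starts with {$}.
FIRST(A) = {*, +, a}
FIRST(B) = {*, +, a}
FIRST(C) = {+}
FIRST(S) = {+, a}
FOLLOW(A) = {$, *, +, a}
FOLLOW(B) = {+}
FOLLOW(C) = {*, +, a}
FOLLOW(S) = {$, *, a}
Therefore, FOLLOW(B) = {+}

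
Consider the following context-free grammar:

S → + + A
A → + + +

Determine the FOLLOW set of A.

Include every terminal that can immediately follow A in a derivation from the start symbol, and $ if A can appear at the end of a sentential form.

We compute FOLLOW(A) using the standard algorithm.
FOLLOW(S) starts with {$}.
FIRST(A) = {+}
FIRST(S) = {+}
FOLLOW(A) = {$}
FOLLOW(S) = {$}
Therefore, FOLLOW(A) = {$}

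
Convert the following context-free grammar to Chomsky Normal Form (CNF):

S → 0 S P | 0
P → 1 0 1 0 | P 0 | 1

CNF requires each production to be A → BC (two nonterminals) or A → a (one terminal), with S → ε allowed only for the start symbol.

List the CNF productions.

T0 → 0; S → 0; T1 → 1; P → 1; S → T0 X0; X0 → S P; P → T1 X1; X1 → T0 X2; X2 → T1 T0; P → P T0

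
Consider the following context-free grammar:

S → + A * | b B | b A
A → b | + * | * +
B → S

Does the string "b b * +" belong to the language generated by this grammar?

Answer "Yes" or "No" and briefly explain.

Yes - a valid derivation exists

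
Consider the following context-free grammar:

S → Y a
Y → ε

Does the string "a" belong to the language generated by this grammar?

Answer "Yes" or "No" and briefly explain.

Yes - a valid derivation exists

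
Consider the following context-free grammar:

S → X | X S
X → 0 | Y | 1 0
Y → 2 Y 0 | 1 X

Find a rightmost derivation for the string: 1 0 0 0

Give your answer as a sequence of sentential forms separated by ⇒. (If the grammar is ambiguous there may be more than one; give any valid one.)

S ⇒ X S ⇒ X X S ⇒ X X X ⇒ X X 0 ⇒ X 0 0 ⇒ 1 0 0 0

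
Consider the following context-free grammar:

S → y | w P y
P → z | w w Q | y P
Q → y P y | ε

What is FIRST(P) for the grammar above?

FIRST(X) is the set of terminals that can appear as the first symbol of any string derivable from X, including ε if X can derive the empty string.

We compute FIRST(P) using the standard algorithm.
FIRST(P) = {w, y, z}
FIRST(Q) = {y, ε}
FIRST(S) = {w, y}
Therefore, FIRST(P) = {w, y, z}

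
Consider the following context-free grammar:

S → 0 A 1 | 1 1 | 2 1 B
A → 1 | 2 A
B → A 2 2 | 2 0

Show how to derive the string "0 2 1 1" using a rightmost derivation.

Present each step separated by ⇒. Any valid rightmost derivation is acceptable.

S ⇒ 0 A 1 ⇒ 0 2 A 1 ⇒ 0 2 1 1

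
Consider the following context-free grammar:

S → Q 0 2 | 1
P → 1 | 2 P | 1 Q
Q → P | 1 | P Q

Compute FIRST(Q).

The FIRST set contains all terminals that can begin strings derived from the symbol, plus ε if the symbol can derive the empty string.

We compute FIRST(Q) using the standard algorithm.
FIRST(P) = {1, 2}
FIRST(Q) = {1, 2}
FIRST(S) = {1, 2}
Therefore, FIRST(Q) = {1, 2}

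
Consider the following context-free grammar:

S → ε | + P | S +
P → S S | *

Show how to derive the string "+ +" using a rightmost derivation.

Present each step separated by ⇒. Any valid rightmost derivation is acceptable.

S ⇒ S + ⇒ S + + ⇒ + +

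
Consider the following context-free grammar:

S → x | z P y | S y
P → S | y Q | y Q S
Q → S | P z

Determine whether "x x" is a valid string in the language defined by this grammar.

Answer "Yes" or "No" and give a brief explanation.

No - no valid derivation exists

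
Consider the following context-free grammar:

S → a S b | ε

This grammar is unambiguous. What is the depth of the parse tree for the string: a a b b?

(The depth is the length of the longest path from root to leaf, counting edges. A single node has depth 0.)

3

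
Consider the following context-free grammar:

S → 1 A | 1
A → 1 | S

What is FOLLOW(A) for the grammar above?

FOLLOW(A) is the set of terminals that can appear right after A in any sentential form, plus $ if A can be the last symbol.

We compute FOLLOW(A) using the standard algorithm.
FOLLOW(S) starts with {$}.
FIRST(A) = {1}
FIRST(S) = {1}
FOLLOW(A) = {$}
FOLLOW(S) = {$}
Therefore, FOLLOW(A) = {$}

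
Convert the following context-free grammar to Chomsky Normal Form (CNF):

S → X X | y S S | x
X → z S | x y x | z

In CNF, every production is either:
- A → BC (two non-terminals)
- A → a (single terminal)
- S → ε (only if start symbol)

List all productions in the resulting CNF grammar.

TY → y; S → x; TZ → z; TX → x; X → z; S → X X; S → TY X0; X0 → S S; X → TZ S; X → TX X1; X1 → TY TX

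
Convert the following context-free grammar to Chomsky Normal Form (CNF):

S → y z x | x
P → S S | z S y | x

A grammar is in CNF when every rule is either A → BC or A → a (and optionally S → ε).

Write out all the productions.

TY → y; TZ → z; TX → x; S → x; P → x; S → TY X0; X0 → TZ TX; P → S S; P → TZ X1; X1 → S TY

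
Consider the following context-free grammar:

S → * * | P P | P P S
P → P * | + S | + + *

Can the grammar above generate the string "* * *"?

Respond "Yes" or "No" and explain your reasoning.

No - no valid derivation exists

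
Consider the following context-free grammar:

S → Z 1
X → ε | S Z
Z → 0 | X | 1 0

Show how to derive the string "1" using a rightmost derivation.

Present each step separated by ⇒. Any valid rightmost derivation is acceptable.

S ⇒ Z 1 ⇒ X 1 ⇒ 1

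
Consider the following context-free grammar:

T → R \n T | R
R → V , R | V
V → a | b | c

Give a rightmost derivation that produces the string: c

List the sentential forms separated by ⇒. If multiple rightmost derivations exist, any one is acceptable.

T ⇒ R ⇒ V ⇒ c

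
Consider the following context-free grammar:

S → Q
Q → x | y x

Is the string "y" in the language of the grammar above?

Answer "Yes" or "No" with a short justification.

No - no valid derivation exists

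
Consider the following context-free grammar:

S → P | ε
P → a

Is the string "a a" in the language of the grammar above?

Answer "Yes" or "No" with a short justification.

No - no valid derivation exists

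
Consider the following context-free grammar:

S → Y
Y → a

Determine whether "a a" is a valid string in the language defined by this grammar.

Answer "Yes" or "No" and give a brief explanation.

No - no valid derivation exists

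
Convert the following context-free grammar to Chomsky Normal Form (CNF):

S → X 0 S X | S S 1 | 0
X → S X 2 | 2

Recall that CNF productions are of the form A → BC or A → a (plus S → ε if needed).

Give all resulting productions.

T0 → 0; T1 → 1; S → 0; T2 → 2; X → 2; S → X X0; X0 → T0 X1; X1 → S X; S → S X2; X2 → S T1; X → S X3; X3 → X T2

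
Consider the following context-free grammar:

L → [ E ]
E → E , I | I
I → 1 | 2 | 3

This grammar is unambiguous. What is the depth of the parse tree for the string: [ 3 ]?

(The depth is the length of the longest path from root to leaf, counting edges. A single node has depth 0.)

3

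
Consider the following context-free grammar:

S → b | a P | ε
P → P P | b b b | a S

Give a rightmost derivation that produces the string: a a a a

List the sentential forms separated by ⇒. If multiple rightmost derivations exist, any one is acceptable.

S ⇒ a P ⇒ a a S ⇒ a a a P ⇒ a a a a S ⇒ a a a a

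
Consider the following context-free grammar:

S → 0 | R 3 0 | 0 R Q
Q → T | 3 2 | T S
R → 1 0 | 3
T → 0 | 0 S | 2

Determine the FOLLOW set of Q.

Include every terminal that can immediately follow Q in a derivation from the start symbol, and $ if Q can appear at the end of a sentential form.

We compute FOLLOW(Q) using the standard algorithm.
FOLLOW(S) starts with {$}.
FIRST(Q) = {0, 2, 3}
FIRST(R) = {1, 3}
FIRST(S) = {0, 1, 3}
FIRST(T) = {0, 2}
FOLLOW(Q) = {$, 0, 1, 3}
FOLLOW(R) = {0, 2, 3}
FOLLOW(S) = {$, 0, 1, 3}
FOLLOW(T) = {$, 0, 1, 3}
Therefore, FOLLOW(Q) = {$, 0, 1, 3}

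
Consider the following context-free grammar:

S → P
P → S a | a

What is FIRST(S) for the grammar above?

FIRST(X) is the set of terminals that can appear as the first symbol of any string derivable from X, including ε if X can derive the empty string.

We compute FIRST(S) using the standard algorithm.
FIRST(P) = {a}
FIRST(S) = {a}
Therefore, FIRST(S) = {a}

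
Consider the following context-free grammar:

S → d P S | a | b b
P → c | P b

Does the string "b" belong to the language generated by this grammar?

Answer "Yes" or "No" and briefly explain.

No - no valid derivation exists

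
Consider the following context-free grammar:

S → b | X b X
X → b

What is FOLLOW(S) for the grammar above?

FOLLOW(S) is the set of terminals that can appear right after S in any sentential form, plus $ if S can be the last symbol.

We compute FOLLOW(S) using the standard algorithm.
FOLLOW(S) starts with {$}.
FIRST(S) = {b}
FIRST(X) = {b}
FOLLOW(S) = {$}
FOLLOW(X) = {$, b}
Therefore, FOLLOW(S) = {$}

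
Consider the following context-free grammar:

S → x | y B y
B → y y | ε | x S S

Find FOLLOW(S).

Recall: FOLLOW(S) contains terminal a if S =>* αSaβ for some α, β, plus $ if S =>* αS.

We compute FOLLOW(S) using the standard algorithm.
FOLLOW(S) starts with {$}.
FIRST(B) = {x, y, ε}
FIRST(S) = {x, y}
FOLLOW(B) = {y}
FOLLOW(S) = {$, x, y}
Therefore, FOLLOW(S) = {$, x, y}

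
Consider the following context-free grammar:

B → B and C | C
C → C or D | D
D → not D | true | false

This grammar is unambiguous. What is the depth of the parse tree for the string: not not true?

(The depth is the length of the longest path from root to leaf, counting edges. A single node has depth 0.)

5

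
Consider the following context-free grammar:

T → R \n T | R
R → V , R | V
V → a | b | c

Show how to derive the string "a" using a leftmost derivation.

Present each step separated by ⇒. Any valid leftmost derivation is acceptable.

T ⇒ R ⇒ V ⇒ a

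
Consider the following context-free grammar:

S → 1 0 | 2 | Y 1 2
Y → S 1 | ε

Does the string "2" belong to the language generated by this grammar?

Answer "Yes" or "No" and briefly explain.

Yes - a valid derivation exists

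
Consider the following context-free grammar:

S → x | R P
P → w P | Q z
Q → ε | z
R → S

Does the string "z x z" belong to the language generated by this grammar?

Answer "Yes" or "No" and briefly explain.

No - no valid derivation exists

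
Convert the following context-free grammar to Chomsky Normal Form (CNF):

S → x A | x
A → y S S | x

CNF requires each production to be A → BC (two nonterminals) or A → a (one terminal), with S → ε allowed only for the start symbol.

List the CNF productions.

TX → x; S → x; TY → y; A → x; S → TX A; A → TY X0; X0 → S S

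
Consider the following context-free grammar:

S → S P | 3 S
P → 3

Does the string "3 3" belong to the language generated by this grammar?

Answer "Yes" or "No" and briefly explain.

No - no valid derivation exists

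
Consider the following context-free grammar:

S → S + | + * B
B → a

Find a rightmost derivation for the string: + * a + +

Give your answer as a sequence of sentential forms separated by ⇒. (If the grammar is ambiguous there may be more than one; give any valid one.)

S ⇒ S + ⇒ S + + ⇒ + * B + + ⇒ + * a + +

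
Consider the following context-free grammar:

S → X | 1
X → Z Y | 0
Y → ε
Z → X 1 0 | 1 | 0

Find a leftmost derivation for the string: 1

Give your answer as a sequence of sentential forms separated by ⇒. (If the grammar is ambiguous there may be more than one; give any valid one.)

S ⇒ X ⇒ Z Y ⇒ 1 Y ⇒ 1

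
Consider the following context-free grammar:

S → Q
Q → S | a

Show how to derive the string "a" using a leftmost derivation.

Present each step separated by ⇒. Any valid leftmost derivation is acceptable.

S ⇒ Q ⇒ S ⇒ Q ⇒ S ⇒ Q ⇒ a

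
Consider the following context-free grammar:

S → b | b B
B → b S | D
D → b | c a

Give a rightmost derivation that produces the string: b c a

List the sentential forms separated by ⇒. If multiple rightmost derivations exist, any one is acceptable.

S ⇒ b B ⇒ b D ⇒ b c a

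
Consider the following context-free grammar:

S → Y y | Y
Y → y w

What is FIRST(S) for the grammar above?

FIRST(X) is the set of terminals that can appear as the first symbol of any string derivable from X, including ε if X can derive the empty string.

We compute FIRST(S) using the standard algorithm.
FIRST(S) = {y}
FIRST(Y) = {y}
Therefore, FIRST(S) = {y}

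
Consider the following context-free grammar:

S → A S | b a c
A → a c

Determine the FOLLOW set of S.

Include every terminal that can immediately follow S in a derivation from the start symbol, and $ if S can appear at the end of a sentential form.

We compute FOLLOW(S) using the standard algorithm.
FOLLOW(S) starts with {$}.
FIRST(A) = {a}
FIRST(S) = {a, b}
FOLLOW(A) = {a, b}
FOLLOW(S) = {$}
Therefore, FOLLOW(S) = {$}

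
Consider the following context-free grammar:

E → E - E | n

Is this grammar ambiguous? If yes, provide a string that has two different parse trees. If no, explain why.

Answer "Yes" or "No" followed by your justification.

Yes - the string 'n - n - n - n' has two distinct leftmost derivations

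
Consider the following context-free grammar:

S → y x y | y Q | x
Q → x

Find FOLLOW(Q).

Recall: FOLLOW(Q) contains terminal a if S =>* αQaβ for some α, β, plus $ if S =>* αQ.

We compute FOLLOW(Q) using the standard algorithm.
FOLLOW(S) starts with {$}.
FIRST(Q) = {x}
FIRST(S) = {x, y}
FOLLOW(Q) = {$}
FOLLOW(S) = {$}
Therefore, FOLLOW(Q) = {$}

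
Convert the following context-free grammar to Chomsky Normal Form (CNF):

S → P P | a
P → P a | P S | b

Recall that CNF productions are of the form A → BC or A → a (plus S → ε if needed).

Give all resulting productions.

S → a; TA → a; P → b; S → P P; P → P TA; P → P S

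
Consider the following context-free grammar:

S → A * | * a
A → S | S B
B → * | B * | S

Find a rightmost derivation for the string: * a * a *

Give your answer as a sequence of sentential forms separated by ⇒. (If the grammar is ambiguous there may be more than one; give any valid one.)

S ⇒ A * ⇒ S B * ⇒ S S * ⇒ S * a * ⇒ * a * a *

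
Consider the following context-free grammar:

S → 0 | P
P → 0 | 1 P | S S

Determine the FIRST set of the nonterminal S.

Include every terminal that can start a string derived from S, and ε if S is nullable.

We compute FIRST(S) using the standard algorithm.
FIRST(P) = {0, 1}
FIRST(S) = {0, 1}
Therefore, FIRST(S) = {0, 1}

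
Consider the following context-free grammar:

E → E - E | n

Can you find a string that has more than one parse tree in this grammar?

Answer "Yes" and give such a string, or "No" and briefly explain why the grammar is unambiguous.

Yes - the string 'n - n - n - n - n' has two distinct parse trees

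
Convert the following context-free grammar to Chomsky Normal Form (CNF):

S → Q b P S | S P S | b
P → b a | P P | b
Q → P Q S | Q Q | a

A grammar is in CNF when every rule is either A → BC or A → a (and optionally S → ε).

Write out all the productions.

TB → b; S → b; TA → a; P → b; Q → a; S → Q X0; X0 → TB X1; X1 → P S; S → S X2; X2 → P S; P → TB TA; P → P P; Q → P X3; X3 → Q S; Q → Q Q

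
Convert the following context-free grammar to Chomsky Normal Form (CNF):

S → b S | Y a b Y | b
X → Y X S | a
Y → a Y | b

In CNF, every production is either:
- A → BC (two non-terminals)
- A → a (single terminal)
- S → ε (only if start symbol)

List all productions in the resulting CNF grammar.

TB → b; TA → a; S → b; X → a; Y → b; S → TB S; S → Y X0; X0 → TA X1; X1 → TB Y; X → Y X2; X2 → X S; Y → TA Y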